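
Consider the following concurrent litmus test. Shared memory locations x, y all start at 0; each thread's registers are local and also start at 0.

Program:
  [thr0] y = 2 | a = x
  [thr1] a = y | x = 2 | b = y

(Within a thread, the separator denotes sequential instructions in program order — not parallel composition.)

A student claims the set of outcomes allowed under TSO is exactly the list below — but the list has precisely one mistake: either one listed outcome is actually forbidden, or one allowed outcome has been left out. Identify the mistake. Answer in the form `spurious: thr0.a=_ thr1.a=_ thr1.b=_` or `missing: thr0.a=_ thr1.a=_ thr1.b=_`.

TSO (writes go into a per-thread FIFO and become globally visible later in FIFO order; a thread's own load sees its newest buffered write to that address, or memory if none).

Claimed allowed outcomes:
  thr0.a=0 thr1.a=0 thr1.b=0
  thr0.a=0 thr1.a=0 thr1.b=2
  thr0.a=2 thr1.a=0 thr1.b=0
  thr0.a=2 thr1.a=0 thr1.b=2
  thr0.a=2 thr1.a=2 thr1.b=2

missing: thr0.a=0 thr1.a=2 thr1.b=2

outcome vector order: (thr0.a,thr1.a,thr1.b)
under TSO → 0/0/0 0/0/2 0/2/2 2/0/0 2/0/2 2/2/2
TSO∖claimed = {0/2/2}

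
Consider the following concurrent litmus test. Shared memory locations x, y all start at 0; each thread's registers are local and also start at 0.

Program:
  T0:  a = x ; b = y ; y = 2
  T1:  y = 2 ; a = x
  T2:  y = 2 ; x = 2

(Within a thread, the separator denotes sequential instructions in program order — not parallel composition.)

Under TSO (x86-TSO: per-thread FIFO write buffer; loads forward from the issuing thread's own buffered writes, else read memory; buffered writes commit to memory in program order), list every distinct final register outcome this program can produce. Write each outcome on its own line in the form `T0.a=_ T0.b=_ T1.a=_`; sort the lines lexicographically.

outcome vector order: (T0.a,T0.b,T1.a)
|TSO outcomes| = 6

T0.a=0 T0.b=0 T1.a=0
T0.a=0 T0.b=0 T1.a=2
T0.a=0 T0.b=2 T1.a=0
T0.a=0 T0.b=2 T1.a=2
T0.a=2 T0.b=2 T1.a=0
T0.a=2 T0.b=2 T1.a=2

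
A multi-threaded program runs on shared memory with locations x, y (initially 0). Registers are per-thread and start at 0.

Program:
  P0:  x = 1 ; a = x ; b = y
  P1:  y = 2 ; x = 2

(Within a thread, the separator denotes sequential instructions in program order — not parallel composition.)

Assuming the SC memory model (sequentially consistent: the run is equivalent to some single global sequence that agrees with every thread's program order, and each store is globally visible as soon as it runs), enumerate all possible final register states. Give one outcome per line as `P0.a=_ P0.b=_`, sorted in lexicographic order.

P0.a=1 P0.b=0
P0.a=1 P0.b=2
P0.a=2 P0.b=2

outcome vector order: (P0.a,P0.b)
|SC outcomes| = 3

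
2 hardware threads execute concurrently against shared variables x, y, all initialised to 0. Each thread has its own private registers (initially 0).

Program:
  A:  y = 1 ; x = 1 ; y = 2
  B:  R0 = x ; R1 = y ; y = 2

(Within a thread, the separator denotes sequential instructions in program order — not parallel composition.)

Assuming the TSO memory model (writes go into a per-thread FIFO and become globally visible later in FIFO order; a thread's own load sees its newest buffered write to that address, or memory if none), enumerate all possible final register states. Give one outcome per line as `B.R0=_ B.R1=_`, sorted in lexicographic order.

outcome vector order: (B.R0,B.R1)
|TSO outcomes| = 5

B.R0=0 B.R1=0
B.R0=0 B.R1=1
B.R0=0 B.R1=2
B.R0=1 B.R1=1
B.R0=1 B.R1=2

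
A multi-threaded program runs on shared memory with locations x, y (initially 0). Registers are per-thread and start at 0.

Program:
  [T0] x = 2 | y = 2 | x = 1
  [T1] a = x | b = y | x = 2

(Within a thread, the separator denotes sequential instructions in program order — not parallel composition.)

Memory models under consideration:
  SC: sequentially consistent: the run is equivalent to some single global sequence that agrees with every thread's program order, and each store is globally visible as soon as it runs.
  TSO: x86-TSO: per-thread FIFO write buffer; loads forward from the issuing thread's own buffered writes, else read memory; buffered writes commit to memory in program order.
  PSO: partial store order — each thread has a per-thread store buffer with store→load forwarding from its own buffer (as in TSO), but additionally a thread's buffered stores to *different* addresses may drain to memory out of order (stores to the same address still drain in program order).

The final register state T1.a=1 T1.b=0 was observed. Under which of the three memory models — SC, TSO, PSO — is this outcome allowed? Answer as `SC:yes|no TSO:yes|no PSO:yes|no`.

SC:no TSO:no PSO:yes

outcome vector order: (T1.a,T1.b)
SC: 5 outcomes — {00, 02, 12, 20, 22}
TSO: 5 outcomes — {00, 02, 12, 20, 22}
PSO: 6 outcomes — {00, 02, 10, 12, 20, 22}
target 10 ∈ {PSO}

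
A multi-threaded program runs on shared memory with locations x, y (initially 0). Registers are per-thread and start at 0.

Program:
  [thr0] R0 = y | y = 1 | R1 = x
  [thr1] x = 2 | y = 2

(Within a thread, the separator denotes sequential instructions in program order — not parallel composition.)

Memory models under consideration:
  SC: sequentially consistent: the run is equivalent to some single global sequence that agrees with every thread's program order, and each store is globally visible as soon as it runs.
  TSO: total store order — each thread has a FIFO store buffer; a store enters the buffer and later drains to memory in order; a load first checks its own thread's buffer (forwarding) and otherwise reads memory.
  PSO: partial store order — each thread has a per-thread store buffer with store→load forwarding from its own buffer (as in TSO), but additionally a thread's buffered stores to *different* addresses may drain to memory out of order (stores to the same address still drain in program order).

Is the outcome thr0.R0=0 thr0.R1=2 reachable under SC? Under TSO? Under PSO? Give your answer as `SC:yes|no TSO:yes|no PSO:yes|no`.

outcome vector order: (thr0.R0,thr0.R1)
SC (3): <0 0>; <0 2>; <2 2>
TSO (3): <0 0>; <0 2>; <2 2>
PSO (4): <0 0>; <0 2>; <2 0>; <2 2>
target <0 2> ∈ {SC,TSO,PSO}

SC:yes TSO:yes PSO:yes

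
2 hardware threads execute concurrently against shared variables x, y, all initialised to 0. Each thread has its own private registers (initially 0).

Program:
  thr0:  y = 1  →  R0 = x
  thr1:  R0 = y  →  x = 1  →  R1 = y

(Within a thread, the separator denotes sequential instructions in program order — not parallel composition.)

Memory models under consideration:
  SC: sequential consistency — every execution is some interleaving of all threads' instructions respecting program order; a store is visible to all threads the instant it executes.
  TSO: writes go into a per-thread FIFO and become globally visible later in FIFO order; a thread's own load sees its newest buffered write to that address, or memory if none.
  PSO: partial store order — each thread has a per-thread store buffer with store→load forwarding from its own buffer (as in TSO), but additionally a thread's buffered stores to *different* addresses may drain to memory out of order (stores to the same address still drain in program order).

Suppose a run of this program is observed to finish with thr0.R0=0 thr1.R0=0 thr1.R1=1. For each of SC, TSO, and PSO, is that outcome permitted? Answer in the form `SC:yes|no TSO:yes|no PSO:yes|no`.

outcome vector order: (thr0.R0,thr1.R0,thr1.R1)
under SC → 001 011 100 101 111
under TSO → 000 001 011 100 101 111
under PSO → 000 001 011 100 101 111
target 001 ∈ {SC,TSO,PSO}

SC:yes TSO:yes PSO:yes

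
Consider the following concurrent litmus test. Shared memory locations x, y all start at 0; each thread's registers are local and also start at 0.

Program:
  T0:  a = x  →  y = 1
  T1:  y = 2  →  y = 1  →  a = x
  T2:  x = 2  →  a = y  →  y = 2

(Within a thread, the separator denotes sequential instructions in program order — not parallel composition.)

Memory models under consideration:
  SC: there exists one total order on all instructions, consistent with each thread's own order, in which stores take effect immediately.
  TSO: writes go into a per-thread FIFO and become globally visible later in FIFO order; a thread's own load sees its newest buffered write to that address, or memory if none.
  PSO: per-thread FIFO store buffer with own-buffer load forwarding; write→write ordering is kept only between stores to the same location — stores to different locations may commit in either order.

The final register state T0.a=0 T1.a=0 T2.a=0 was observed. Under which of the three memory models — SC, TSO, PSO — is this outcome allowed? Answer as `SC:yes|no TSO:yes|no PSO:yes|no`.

SC:no TSO:yes PSO:yes

outcome vector order: (T0.a,T1.a,T2.a)
SC (8): 001, 020, 021, 022, 201, 220, 221, 222
TSO (12): 000, 001, 002, 020, 021, 022, 200, 201, 202, 220, 221, 222
PSO (12): 000, 001, 002, 020, 021, 022, 200, 201, 202, 220, 221, 222
target 000 ∈ {TSO,PSO}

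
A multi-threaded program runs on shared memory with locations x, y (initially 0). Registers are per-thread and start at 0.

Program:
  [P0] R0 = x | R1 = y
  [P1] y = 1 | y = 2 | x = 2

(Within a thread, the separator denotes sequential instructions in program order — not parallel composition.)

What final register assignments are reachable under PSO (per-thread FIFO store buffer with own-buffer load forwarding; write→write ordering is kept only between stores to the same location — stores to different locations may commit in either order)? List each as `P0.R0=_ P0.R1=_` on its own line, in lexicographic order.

outcome vector order: (P0.R0,P0.R1)
|PSO outcomes| = 6

P0.R0=0 P0.R1=0
P0.R0=0 P0.R1=1
P0.R0=0 P0.R1=2
P0.R0=2 P0.R1=0
P0.R0=2 P0.R1=1
P0.R0=2 P0.R1=2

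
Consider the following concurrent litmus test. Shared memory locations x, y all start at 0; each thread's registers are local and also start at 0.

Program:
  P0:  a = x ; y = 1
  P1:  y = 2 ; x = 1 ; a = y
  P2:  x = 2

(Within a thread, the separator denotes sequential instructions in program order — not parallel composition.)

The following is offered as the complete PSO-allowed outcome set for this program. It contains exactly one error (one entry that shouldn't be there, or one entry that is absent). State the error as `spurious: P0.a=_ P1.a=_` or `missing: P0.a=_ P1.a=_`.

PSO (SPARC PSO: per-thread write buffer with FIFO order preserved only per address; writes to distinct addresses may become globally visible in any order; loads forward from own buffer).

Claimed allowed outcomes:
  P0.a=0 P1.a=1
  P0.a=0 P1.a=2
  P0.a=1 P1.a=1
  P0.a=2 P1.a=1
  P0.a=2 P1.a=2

outcome vector order: (P0.a,P1.a)
PSO: 6 outcomes — {(0,1), (0,2), (1,1), (1,2), (2,1), (2,2)}
PSO∖claimed = {(1,2)}

missing: P0.a=1 P1.a=2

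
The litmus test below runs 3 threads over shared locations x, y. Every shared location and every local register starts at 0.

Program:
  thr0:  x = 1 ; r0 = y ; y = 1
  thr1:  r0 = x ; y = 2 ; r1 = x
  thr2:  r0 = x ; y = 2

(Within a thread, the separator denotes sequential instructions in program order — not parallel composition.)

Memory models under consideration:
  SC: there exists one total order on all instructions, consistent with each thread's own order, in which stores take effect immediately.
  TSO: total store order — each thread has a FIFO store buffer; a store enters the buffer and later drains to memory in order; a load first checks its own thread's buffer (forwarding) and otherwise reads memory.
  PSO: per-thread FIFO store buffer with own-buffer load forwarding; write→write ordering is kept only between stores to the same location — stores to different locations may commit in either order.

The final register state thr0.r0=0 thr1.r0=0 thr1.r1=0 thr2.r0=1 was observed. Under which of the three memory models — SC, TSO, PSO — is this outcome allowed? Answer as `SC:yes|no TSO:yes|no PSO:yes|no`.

SC:no TSO:yes PSO:yes

outcome vector order: (thr0.r0,thr1.r0,thr1.r1,thr2.r0)
SC: 10 outcomes — {<0 0 1 0>; <0 0 1 1>; <0 1 1 0>; <0 1 1 1>; <2 0 0 0>; <2 0 0 1>; <2 0 1 0>; <2 0 1 1>; <2 1 1 0>; <2 1 1 1>}
TSO: 12 outcomes — {<0 0 0 0>; <0 0 0 1>; <0 0 1 0>; <0 0 1 1>; <0 1 1 0>; <0 1 1 1>; <2 0 0 0>; <2 0 0 1>; <2 0 1 0>; <2 0 1 1>; <2 1 1 0>; <2 1 1 1>}
PSO: 12 outcomes — {<0 0 0 0>; <0 0 0 1>; <0 0 1 0>; <0 0 1 1>; <0 1 1 0>; <0 1 1 1>; <2 0 0 0>; <2 0 0 1>; <2 0 1 0>; <2 0 1 1>; <2 1 1 0>; <2 1 1 1>}
target <0 0 0 1> ∈ {TSO,PSO}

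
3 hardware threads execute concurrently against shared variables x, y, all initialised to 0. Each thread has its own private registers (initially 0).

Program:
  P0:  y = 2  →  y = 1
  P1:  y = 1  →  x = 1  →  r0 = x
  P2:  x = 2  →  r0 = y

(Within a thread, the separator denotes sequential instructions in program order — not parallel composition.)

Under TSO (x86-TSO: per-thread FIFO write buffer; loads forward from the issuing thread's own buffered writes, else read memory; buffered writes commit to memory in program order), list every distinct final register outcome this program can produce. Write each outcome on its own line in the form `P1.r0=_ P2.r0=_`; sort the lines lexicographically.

outcome vector order: (P1.r0,P2.r0)
|TSO outcomes| = 6

P1.r0=1 P2.r0=0
P1.r0=1 P2.r0=1
P1.r0=1 P2.r0=2
P1.r0=2 P2.r0=0
P1.r0=2 P2.r0=1
P1.r0=2 P2.r0=2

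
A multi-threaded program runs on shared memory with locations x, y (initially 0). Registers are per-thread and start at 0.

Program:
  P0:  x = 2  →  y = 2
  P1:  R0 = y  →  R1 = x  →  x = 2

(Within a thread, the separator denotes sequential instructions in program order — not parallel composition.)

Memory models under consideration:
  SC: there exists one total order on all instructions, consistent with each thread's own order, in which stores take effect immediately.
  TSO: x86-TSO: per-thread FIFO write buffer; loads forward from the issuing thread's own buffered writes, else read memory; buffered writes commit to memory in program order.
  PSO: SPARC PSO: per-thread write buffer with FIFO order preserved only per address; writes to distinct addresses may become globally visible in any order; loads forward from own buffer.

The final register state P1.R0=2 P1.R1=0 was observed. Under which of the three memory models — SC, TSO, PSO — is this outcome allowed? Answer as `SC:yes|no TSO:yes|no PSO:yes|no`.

SC:no TSO:no PSO:yes

outcome vector order: (P1.R0,P1.R1)
SC (3): (0,0), (0,2), (2,2)
TSO (3): (0,0), (0,2), (2,2)
PSO (4): (0,0), (0,2), (2,0), (2,2)
target (2,0) ∈ {PSO}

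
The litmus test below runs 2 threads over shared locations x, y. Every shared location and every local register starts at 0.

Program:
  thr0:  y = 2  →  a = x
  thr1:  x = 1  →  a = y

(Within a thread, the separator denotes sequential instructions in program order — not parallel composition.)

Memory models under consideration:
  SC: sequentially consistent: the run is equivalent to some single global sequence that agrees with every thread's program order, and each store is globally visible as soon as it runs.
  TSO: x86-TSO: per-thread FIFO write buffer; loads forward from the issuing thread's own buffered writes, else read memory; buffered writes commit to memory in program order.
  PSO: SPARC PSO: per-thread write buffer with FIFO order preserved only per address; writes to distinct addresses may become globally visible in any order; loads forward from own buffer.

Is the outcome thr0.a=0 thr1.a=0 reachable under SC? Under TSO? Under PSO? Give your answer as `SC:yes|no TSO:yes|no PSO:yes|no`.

outcome vector order: (thr0.a,thr1.a)
SC: 3 outcomes — {<0 2>; <1 0>; <1 2>}
TSO: 4 outcomes — {<0 0>; <0 2>; <1 0>; <1 2>}
PSO: 4 outcomes — {<0 0>; <0 2>; <1 0>; <1 2>}
target <0 0> ∈ {TSO,PSO}

SC:no TSO:yes PSO:yes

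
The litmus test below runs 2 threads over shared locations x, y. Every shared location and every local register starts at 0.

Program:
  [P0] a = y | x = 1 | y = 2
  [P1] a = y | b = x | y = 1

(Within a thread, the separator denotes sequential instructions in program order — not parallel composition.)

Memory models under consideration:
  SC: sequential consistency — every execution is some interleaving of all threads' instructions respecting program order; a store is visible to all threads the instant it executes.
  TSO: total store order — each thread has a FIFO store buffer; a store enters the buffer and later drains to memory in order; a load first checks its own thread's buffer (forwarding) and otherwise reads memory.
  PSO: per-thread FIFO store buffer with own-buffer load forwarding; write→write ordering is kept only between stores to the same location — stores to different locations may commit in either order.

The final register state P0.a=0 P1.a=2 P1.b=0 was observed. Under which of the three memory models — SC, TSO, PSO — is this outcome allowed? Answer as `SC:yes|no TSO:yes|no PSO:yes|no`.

outcome vector order: (P0.a,P1.a,P1.b)
[SC] allowed = {<0 0 0>, <0 0 1>, <0 2 1>, <1 0 0>}
[TSO] allowed = {<0 0 0>, <0 0 1>, <0 2 1>, <1 0 0>}
[PSO] allowed = {<0 0 0>, <0 0 1>, <0 2 0>, <0 2 1>, <1 0 0>}
target <0 2 0> ∈ {PSO}

SC:no TSO:no PSO:yes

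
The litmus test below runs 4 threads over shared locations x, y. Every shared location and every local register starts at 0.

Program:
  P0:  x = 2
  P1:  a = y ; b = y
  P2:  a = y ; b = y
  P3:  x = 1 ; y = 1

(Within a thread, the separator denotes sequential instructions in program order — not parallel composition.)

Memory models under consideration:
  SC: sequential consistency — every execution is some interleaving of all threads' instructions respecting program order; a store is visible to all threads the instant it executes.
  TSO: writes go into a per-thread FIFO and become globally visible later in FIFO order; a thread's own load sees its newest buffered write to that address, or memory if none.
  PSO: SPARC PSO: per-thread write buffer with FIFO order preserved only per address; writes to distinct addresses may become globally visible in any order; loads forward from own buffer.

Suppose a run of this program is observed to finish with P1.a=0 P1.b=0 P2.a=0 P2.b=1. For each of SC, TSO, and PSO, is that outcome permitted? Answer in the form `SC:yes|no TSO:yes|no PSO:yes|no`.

SC:yes TSO:yes PSO:yes

outcome vector order: (P1.a,P1.b,P2.a,P2.b)
SC: 9 outcomes — {0000, 0001, 0011, 0100, 0101, 0111, 1100, 1101, 1111}
TSO: 9 outcomes — {0000, 0001, 0011, 0100, 0101, 0111, 1100, 1101, 1111}
PSO: 9 outcomes — {0000, 0001, 0011, 0100, 0101, 0111, 1100, 1101, 1111}
target 0001 ∈ {SC,TSO,PSO}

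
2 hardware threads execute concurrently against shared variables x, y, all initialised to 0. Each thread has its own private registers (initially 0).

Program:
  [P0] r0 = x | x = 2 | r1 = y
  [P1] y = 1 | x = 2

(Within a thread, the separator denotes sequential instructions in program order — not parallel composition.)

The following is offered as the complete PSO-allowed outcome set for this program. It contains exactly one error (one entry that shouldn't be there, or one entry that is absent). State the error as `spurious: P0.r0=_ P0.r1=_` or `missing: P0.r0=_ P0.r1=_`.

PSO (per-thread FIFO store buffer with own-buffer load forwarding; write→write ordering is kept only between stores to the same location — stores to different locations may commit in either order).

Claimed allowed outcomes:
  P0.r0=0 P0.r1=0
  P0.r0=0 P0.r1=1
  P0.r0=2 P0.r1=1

missing: P0.r0=2 P0.r1=0

outcome vector order: (P0.r0,P0.r1)
[PSO] allowed = {0/0; 0/1; 2/0; 2/1}
PSO∖claimed = {2/0}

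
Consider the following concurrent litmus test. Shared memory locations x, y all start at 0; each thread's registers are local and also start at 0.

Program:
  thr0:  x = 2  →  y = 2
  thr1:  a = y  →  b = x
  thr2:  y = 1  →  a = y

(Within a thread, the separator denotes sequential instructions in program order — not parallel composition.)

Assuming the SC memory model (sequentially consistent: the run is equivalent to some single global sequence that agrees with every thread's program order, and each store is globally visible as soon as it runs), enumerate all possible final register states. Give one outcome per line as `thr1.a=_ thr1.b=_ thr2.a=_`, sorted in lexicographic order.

thr1.a=0 thr1.b=0 thr2.a=1
thr1.a=0 thr1.b=0 thr2.a=2
thr1.a=0 thr1.b=2 thr2.a=1
thr1.a=0 thr1.b=2 thr2.a=2
thr1.a=1 thr1.b=0 thr2.a=1
thr1.a=1 thr1.b=0 thr2.a=2
thr1.a=1 thr1.b=2 thr2.a=1
thr1.a=1 thr1.b=2 thr2.a=2
thr1.a=2 thr1.b=2 thr2.a=1
thr1.a=2 thr1.b=2 thr2.a=2

outcome vector order: (thr1.a,thr1.b,thr2.a)
|SC outcomes| = 10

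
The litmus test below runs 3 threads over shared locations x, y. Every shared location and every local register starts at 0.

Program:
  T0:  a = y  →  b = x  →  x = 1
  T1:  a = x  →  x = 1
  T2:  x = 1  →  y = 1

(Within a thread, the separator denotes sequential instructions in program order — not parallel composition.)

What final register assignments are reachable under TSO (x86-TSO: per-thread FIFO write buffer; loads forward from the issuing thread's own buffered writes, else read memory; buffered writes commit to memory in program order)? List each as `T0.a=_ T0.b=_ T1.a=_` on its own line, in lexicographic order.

T0.a=0 T0.b=0 T1.a=0
T0.a=0 T0.b=0 T1.a=1
T0.a=0 T0.b=1 T1.a=0
T0.a=0 T0.b=1 T1.a=1
T0.a=1 T0.b=1 T1.a=0
T0.a=1 T0.b=1 T1.a=1

outcome vector order: (T0.a,T0.b,T1.a)
|TSO outcomes| = 6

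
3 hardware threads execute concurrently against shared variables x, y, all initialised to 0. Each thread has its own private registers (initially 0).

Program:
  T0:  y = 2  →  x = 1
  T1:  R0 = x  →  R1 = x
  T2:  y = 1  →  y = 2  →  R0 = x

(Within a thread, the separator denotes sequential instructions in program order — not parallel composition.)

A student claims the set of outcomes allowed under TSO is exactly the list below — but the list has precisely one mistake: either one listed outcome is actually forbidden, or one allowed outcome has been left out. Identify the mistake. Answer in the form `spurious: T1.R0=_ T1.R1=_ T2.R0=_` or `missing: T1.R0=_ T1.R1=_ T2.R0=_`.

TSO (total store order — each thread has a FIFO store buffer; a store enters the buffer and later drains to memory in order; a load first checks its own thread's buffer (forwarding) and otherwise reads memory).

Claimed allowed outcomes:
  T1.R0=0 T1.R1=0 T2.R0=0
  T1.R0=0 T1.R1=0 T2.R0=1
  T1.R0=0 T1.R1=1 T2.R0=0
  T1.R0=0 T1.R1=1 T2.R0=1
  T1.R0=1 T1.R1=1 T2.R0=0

outcome vector order: (T1.R0,T1.R1,T2.R0)
under TSO → 0/0/0; 0/0/1; 0/1/0; 0/1/1; 1/1/0; 1/1/1
TSO∖claimed = {1/1/1}

missing: T1.R0=1 T1.R1=1 T2.R0=1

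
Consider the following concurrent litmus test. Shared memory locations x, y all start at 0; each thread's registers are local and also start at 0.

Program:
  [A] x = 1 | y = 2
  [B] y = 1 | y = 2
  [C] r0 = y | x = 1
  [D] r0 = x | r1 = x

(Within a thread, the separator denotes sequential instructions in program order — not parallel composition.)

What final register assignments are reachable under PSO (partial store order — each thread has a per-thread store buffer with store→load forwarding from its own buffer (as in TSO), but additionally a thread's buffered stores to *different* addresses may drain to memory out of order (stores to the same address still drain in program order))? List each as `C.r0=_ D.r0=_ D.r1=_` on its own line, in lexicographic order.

outcome vector order: (C.r0,D.r0,D.r1)
|PSO outcomes| = 9

C.r0=0 D.r0=0 D.r1=0
C.r0=0 D.r0=0 D.r1=1
C.r0=0 D.r0=1 D.r1=1
C.r0=1 D.r0=0 D.r1=0
C.r0=1 D.r0=0 D.r1=1
C.r0=1 D.r0=1 D.r1=1
C.r0=2 D.r0=0 D.r1=0
C.r0=2 D.r0=0 D.r1=1
C.r0=2 D.r0=1 D.r1=1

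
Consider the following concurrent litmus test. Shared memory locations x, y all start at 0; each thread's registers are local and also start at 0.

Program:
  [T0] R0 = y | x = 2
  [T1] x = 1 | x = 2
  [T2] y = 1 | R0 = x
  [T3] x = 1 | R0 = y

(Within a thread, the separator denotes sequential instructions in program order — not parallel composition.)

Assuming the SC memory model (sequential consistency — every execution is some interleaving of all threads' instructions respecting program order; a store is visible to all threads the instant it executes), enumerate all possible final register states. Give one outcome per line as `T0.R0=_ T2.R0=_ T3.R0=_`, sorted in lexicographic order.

outcome vector order: (T0.R0,T2.R0,T3.R0)
|SC outcomes| = 10

T0.R0=0 T2.R0=0 T3.R0=1
T0.R0=0 T2.R0=1 T3.R0=0
T0.R0=0 T2.R0=1 T3.R0=1
T0.R0=0 T2.R0=2 T3.R0=0
T0.R0=0 T2.R0=2 T3.R0=1
T0.R0=1 T2.R0=0 T3.R0=1
T0.R0=1 T2.R0=1 T3.R0=0
T0.R0=1 T2.R0=1 T3.R0=1
T0.R0=1 T2.R0=2 T3.R0=0
T0.R0=1 T2.R0=2 T3.R0=1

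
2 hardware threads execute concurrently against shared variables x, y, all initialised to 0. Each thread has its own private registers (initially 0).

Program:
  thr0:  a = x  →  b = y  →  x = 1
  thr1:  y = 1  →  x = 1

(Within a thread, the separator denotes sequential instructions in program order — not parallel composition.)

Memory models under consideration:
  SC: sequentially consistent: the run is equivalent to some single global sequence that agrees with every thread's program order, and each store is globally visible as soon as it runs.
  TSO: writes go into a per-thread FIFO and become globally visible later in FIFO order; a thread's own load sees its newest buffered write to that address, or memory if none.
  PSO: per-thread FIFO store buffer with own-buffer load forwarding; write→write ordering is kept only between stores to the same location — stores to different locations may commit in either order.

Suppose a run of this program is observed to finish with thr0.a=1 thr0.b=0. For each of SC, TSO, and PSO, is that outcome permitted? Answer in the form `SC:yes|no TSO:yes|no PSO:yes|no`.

SC:no TSO:no PSO:yes

outcome vector order: (thr0.a,thr0.b)
SC (3): 0/0; 0/1; 1/1
TSO (3): 0/0; 0/1; 1/1
PSO (4): 0/0; 0/1; 1/0; 1/1
target 1/0 ∈ {PSO}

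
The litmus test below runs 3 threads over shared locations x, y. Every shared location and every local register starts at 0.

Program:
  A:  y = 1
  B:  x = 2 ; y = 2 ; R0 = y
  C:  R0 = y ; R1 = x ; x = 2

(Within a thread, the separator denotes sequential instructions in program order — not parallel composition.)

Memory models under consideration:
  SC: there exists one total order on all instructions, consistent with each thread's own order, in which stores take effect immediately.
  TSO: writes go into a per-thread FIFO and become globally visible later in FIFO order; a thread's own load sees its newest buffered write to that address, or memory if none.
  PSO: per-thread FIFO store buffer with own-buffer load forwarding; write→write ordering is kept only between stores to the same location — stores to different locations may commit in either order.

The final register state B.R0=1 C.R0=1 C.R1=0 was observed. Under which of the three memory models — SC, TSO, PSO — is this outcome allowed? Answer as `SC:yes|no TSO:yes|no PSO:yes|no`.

SC:no TSO:no PSO:yes

outcome vector order: (B.R0,C.R0,C.R1)
SC (9): 100 102 112 122 200 202 210 212 222
TSO (9): 100 102 112 122 200 202 210 212 222
PSO (12): 100 102 110 112 120 122 200 202 210 212 220 222
target 110 ∈ {PSO}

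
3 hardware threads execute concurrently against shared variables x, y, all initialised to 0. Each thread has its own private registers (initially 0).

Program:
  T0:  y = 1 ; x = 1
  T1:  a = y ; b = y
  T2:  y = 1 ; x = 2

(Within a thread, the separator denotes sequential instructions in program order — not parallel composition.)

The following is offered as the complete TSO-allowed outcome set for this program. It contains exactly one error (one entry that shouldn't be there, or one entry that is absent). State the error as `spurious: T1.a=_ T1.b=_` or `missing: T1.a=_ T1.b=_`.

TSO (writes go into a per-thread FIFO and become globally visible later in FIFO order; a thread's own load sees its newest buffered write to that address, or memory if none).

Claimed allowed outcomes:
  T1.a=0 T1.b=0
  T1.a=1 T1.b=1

outcome vector order: (T1.a,T1.b)
under TSO → 0/0 0/1 1/1
TSO∖claimed = {0/1}

missing: T1.a=0 T1.b=1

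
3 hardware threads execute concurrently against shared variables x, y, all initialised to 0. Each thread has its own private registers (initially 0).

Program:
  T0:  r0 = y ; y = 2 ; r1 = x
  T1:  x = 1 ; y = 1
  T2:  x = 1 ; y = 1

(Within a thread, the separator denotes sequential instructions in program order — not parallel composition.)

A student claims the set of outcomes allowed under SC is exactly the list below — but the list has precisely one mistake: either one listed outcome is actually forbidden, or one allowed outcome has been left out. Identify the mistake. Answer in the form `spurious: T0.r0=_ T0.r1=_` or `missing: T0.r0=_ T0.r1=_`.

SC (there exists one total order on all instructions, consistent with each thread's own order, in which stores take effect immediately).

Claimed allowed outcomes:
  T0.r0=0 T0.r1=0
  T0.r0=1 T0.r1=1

missing: T0.r0=0 T0.r1=1

outcome vector order: (T0.r0,T0.r1)
under SC → 0/0, 0/1, 1/1
SC∖claimed = {0/1}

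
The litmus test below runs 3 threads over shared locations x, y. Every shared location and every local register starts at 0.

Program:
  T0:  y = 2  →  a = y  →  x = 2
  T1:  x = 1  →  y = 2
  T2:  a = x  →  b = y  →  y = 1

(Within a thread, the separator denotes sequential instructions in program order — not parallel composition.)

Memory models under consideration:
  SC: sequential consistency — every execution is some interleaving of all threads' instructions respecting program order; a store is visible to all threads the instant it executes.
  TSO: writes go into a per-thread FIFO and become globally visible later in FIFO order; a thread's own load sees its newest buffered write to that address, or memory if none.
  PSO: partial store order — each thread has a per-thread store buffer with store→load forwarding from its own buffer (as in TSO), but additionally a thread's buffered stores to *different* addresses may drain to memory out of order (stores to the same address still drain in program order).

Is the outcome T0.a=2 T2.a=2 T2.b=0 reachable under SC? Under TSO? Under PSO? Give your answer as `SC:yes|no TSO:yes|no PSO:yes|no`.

SC:no TSO:no PSO:yes

outcome vector order: (T0.a,T2.a,T2.b)
SC (9): (1,0,0); (1,0,2); (1,1,0); (1,1,2); (2,0,0); (2,0,2); (2,1,0); (2,1,2); (2,2,2)
TSO (9): (1,0,0); (1,0,2); (1,1,0); (1,1,2); (2,0,0); (2,0,2); (2,1,0); (2,1,2); (2,2,2)
PSO (10): (1,0,0); (1,0,2); (1,1,0); (1,1,2); (2,0,0); (2,0,2); (2,1,0); (2,1,2); (2,2,0); (2,2,2)
target (2,2,0) ∈ {PSO}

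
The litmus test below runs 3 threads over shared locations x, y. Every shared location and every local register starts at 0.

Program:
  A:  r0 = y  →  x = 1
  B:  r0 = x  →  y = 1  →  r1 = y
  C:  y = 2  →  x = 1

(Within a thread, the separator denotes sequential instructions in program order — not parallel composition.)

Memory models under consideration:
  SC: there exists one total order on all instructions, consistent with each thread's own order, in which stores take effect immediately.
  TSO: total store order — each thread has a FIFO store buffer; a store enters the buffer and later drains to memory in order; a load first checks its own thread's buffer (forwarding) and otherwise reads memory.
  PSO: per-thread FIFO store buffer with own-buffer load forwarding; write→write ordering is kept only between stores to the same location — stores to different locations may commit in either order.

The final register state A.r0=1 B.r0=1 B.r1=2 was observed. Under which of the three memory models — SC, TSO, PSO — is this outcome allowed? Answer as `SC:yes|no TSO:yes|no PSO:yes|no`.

outcome vector order: (A.r0,B.r0,B.r1)
SC (10): 001 002 011 012 101 102 111 201 202 211
TSO (10): 001 002 011 012 101 102 111 201 202 211
PSO (12): 001 002 011 012 101 102 111 112 201 202 211 212
target 112 ∈ {PSO}

SC:no TSO:no PSO:yes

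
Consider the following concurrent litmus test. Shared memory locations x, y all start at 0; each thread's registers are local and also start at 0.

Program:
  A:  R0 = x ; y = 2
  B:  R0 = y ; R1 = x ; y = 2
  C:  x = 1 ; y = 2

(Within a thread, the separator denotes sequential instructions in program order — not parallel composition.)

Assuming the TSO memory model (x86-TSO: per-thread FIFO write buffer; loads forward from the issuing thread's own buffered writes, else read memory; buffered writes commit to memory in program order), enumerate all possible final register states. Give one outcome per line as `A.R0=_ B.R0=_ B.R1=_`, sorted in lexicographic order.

A.R0=0 B.R0=0 B.R1=0
A.R0=0 B.R0=0 B.R1=1
A.R0=0 B.R0=2 B.R1=0
A.R0=0 B.R0=2 B.R1=1
A.R0=1 B.R0=0 B.R1=0
A.R0=1 B.R0=0 B.R1=1
A.R0=1 B.R0=2 B.R1=1

outcome vector order: (A.R0,B.R0,B.R1)
|TSO outcomes| = 7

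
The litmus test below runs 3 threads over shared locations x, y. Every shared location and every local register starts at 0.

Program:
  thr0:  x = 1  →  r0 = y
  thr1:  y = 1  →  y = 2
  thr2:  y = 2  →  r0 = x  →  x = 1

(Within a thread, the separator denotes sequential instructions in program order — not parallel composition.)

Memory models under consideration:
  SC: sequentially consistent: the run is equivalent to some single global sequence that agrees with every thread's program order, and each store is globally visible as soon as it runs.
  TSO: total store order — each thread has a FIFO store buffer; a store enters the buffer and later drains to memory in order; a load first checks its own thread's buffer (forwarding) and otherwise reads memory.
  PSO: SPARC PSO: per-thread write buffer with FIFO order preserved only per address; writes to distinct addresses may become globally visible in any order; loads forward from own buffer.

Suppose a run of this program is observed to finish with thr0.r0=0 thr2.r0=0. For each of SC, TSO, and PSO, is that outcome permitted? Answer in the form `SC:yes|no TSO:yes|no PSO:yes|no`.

outcome vector order: (thr0.r0,thr2.r0)
SC: 5 outcomes — {<0 1> <1 0> <1 1> <2 0> <2 1>}
TSO: 6 outcomes — {<0 0> <0 1> <1 0> <1 1> <2 0> <2 1>}
PSO: 6 outcomes — {<0 0> <0 1> <1 0> <1 1> <2 0> <2 1>}
target <0 0> ∈ {TSO,PSO}

SC:no TSO:yes PSO:yes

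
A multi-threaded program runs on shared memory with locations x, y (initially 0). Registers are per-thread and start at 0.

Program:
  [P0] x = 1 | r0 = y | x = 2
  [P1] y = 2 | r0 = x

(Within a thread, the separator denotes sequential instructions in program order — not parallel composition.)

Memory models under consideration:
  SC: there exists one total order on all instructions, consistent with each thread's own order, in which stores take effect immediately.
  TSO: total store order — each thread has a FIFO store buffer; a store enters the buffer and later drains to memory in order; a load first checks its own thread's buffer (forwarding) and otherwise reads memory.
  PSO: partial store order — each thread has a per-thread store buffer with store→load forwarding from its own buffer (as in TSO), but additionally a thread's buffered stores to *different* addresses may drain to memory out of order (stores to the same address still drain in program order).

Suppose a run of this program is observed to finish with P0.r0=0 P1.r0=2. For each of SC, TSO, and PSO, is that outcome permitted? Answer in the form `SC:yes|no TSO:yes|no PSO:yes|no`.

SC:yes TSO:yes PSO:yes

outcome vector order: (P0.r0,P1.r0)
[SC] allowed = {0/1, 0/2, 2/0, 2/1, 2/2}
[TSO] allowed = {0/0, 0/1, 0/2, 2/0, 2/1, 2/2}
[PSO] allowed = {0/0, 0/1, 0/2, 2/0, 2/1, 2/2}
target 0/2 ∈ {SC,TSO,PSO}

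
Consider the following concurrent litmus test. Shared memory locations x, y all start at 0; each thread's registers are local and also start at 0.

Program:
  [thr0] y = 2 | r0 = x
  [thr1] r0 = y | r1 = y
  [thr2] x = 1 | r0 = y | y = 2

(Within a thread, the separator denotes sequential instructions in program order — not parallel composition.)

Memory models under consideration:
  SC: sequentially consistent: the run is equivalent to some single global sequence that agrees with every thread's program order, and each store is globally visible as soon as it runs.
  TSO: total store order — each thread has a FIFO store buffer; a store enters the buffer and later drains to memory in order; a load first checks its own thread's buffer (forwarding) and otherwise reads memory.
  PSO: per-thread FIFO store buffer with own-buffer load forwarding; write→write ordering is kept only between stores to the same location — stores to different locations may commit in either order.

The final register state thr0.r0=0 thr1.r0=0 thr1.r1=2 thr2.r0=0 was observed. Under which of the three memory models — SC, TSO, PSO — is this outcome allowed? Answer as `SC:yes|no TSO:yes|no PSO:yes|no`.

SC:no TSO:yes PSO:yes

outcome vector order: (thr0.r0,thr1.r0,thr1.r1,thr2.r0)
under SC → 0/0/0/2 0/0/2/2 0/2/2/2 1/0/0/0 1/0/0/2 1/0/2/0 1/0/2/2 1/2/2/0 1/2/2/2
under TSO → 0/0/0/0 0/0/0/2 0/0/2/0 0/0/2/2 0/2/2/0 0/2/2/2 1/0/0/0 1/0/0/2 1/0/2/0 1/0/2/2 1/2/2/0 1/2/2/2
under PSO → 0/0/0/0 0/0/0/2 0/0/2/0 0/0/2/2 0/2/2/0 0/2/2/2 1/0/0/0 1/0/0/2 1/0/2/0 1/0/2/2 1/2/2/0 1/2/2/2
target 0/0/2/0 ∈ {TSO,PSO}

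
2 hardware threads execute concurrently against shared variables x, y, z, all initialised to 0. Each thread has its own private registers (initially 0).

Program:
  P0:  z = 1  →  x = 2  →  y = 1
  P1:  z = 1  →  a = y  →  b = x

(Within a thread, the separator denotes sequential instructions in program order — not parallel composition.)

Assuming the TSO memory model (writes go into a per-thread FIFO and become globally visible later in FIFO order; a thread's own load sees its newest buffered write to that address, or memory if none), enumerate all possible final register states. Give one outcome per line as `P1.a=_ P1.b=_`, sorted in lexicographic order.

outcome vector order: (P1.a,P1.b)
|TSO outcomes| = 3

P1.a=0 P1.b=0
P1.a=0 P1.b=2
P1.a=1 P1.b=2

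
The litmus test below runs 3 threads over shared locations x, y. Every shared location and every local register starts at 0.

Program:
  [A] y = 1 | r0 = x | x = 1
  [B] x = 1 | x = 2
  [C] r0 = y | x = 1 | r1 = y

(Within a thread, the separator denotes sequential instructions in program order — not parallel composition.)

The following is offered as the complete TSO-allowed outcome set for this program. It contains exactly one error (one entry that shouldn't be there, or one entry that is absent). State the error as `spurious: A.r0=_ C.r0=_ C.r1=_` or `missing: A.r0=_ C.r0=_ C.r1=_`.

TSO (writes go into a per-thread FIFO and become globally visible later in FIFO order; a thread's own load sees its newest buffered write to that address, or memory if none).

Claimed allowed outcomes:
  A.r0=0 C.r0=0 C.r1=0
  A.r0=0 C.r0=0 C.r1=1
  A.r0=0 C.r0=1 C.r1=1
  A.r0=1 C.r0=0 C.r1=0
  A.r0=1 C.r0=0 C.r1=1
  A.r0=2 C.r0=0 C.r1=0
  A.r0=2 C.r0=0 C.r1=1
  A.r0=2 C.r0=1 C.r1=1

missing: A.r0=1 C.r0=1 C.r1=1

outcome vector order: (A.r0,C.r0,C.r1)
TSO: 9 outcomes — {<0 0 0>; <0 0 1>; <0 1 1>; <1 0 0>; <1 0 1>; <1 1 1>; <2 0 0>; <2 0 1>; <2 1 1>}
TSO∖claimed = {<1 1 1>}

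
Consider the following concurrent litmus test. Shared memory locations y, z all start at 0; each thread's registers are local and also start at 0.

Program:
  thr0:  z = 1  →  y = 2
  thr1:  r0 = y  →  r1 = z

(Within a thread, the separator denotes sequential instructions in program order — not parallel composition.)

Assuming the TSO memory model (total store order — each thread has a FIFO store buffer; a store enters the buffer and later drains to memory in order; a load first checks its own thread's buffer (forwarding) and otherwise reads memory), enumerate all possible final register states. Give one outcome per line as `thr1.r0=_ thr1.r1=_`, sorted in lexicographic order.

thr1.r0=0 thr1.r1=0
thr1.r0=0 thr1.r1=1
thr1.r0=2 thr1.r1=1

outcome vector order: (thr1.r0,thr1.r1)
|TSO outcomes| = 3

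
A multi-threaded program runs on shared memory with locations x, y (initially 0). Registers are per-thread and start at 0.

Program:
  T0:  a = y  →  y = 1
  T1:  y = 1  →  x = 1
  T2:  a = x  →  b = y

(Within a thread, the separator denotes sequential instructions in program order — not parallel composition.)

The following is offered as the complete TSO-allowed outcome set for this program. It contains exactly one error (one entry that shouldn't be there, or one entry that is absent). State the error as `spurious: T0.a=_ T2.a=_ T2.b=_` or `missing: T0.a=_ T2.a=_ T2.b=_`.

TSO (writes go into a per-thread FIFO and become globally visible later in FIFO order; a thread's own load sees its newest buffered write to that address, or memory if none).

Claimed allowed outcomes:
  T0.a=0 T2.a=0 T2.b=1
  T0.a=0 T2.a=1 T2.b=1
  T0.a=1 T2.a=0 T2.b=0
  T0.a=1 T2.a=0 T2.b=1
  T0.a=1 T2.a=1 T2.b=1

outcome vector order: (T0.a,T2.a,T2.b)
[TSO] allowed = {000 001 011 100 101 111}
TSO∖claimed = {000}

missing: T0.a=0 T2.a=0 T2.b=0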